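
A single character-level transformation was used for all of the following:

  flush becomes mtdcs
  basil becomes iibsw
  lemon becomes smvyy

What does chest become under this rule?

Each letter shifts forward by (position + 7), i.e. 7, 8, 9, … — the shift grows by one for each successive letter.
Applying it to chest: c+7=j, h+8=p, e+9=n, s+10=c, t+11=e.

jpnce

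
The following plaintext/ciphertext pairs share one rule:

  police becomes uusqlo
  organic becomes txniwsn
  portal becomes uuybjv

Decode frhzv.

alarm

In police: p→u is +5, o→u is +6, l→s is +7, i→q is +8 — the shift increases by 1 each position. Letter i (0-indexed) is shifted by i+5, so successive shifts are 5, 6, 7, ….
Reversing it on frhzv: f−5=a, r−6=l, h−7=a, z−8=r, v−9=m.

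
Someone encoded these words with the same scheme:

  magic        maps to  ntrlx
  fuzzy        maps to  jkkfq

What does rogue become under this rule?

Read the word backwards and shift each letter +11.
For rogue: reverse → eugor; then shift: e+11=p, u+11=f, g+11=r, o+11=z, r+11=c.

pfrzc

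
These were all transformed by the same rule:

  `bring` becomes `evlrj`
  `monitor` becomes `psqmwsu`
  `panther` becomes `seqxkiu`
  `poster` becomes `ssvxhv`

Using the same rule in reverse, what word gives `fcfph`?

cycle

Shifts by position in bring: pos 0: b→e (+3), pos 1: r→v (+4), pos 2: i→l (+3), pos 3: n→r (+4) — repeating every 2. A repeating key of period 2 is used — shifts +3, +4 over and over.
Reversing it on fcfph: f−3=c, c−4=y, f−3=c, p−4=l, h−3=e.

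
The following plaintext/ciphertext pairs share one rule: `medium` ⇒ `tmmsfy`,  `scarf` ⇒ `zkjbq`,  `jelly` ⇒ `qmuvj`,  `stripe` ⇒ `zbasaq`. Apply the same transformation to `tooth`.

The shift increases by 1 at each position, starting from +7: 7, 8, 9, ….
On tooth: t+7=a, o+8=w, o+9=x, t+10=d, h+11=s.

awxds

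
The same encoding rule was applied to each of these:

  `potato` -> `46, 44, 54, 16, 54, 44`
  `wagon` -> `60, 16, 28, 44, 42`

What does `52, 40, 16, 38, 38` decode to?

small

p(#16)→46 and o(#15)→44: differences scale by 2, so n = 2·pos + 14. With a=1..z=26, the number is 2·pos + 14.
Reversing it on 52, 40, 16, 38, 38: 52→(52−14)÷2=19=s, 40→(40−14)÷2=13=m, 16→(16−14)÷2=1=a, 38→(38−14)÷2=12=l, 38→(38−14)÷2=12=l.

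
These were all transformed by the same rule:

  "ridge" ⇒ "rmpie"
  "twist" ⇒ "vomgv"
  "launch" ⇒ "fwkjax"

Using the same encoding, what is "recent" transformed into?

r(17)→r(17) and i(8)→m(12) fit y≡15x+22 (mod 26); the inverse of 15 mod 26 is 7. Each letter's alphabet position (a=0..z=25) is mapped through 15·x+22 mod 26 — an affine cipher.
On recent: r(17)→15·17+22≡17=r; e(4)→15·4+22≡4=e; c(2)→15·2+22≡0=a; e(4)→15·4+22≡4=e; n(13)→15·13+22≡9=j; t(19)→15·19+22≡21=v (all mod 26).

reaejv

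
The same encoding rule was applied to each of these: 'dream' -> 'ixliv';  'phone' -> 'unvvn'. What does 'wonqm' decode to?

In dream: d→i is +5, r→x is +6, e→l is +7, a→i is +8 — the shift increases by 1 each position. Letter i (0-indexed) is shifted by i+5, so successive shifts are 5, 6, 7, ….
Undoing it on wonqm: w−5=r, o−6=i, n−7=g, q−8=i, m−9=d.

rigid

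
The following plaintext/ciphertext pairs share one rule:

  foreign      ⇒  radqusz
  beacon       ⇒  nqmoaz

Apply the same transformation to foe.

raq

Compare letters: f→r is +12, o→a is +12, r→d is +12 — a constant shift. It's a constant shift of +12 (ROT12).
On foe: f+12=r, o+12=a, e+12=q.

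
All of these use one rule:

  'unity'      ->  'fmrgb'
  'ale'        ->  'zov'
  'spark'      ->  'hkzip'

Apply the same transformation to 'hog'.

slt

Each pair mirrors across the alphabet (u↔f, n↔m, i↔r): positions sum to 25. This is the alphabet-reversal cipher (Atbash): a becomes z, b becomes y, etc.
On hog: h↔s, o↔l, g↔t.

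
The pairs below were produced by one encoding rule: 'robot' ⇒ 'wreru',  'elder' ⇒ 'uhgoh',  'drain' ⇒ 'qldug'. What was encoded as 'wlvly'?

The output letters match the input read backwards, each shifted +3: robot reversed is tobor. Read the word backwards and shift each letter +3.
Decoding wlvly: shift back: w−3=t, l−3=i, v−3=s, l−3=i, y−3=v → tisiv; then reverse → visit.

visit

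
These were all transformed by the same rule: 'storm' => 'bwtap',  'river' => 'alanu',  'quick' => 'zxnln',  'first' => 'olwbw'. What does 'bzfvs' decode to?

Shifts by position in storm: pos 0: s→b (+9), pos 1: t→w (+3), pos 2: o→t (+5), pos 3: r→a (+9), pos 4: m→p (+3) — repeating every 3. It's a Vigenère-style cipher with numeric key [9,3,5]: position i shifts by key[i mod 3].
Decoding bzfvs: b−9=s, z−3=w, f−5=a, v−9=m, s−3=p.

swamp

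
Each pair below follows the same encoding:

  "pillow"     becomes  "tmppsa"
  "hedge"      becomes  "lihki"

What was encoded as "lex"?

hat

Compare letters: p→t is +4, i→m is +4, l→p is +4 — a constant shift. Each letter is shifted forward by 4 in the alphabet (a Caesar shift of +4).
Reversing it on lex: l−4=h, e−4=a, x−4=t.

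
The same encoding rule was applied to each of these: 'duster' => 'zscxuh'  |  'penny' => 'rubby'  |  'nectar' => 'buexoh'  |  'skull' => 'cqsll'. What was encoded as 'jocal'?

basil

d(3)→z(25) and u(20)→s(18) fit y≡21x+14 (mod 26); the inverse of 21 mod 26 is 5. Each letter's alphabet position (a=0..z=25) is mapped through 21·x+14 mod 26 — an affine cipher.
Decoding jocal: j(9)→5·(9−14)≡1=b; o(14)→5·(14−14)≡0=a; c(2)→5·(2−14)≡18=s; a(0)→5·(0−14)≡8=i; l(11)→5·(11−14)≡11=l (all mod 26).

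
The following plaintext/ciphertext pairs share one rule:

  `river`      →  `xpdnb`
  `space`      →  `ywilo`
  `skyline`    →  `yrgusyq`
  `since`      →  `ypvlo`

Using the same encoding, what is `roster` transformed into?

xvacoc

Each letter shifts forward by (position + 6), i.e. 6, 7, 8, … — the shift grows by one for each successive letter.
Applying it to roster: r+6=x, o+7=v, s+8=a, t+9=c, e+10=o, r+11=c.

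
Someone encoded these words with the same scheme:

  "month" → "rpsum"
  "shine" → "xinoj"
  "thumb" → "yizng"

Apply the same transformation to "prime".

usnnj

A repeating key of period 2 is used — shifts +5, +1 over and over.
For prime: p+5=u, r+1=s, i+5=n, m+1=n, e+5=j.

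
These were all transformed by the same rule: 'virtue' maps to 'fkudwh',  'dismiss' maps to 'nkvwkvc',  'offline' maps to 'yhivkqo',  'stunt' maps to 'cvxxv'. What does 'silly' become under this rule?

Shifts by position in virtue: pos 0: v→f (+10), pos 1: i→k (+2), pos 2: r→u (+3), pos 3: t→d (+10), pos 4: u→w (+2), pos 5: e→h (+3) — repeating every 3. The shifts repeat in a cycle of length 3: positions 0,1,… shift by +10, +2, +3, then the pattern repeats.
For silly: s+10=c, i+2=k, l+3=o, l+10=v, y+2=a.

ckova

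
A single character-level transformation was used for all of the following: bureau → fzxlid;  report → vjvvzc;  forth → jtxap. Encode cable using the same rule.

gfhsm

In bureau: b→f is +4, u→z is +5, r→x is +6, e→l is +7 — the shift increases by 1 each position. Each letter shifts forward by (position + 4), i.e. 4, 5, 6, … — the shift grows by one for each successive letter.
Applying it to cable: c+4=g, a+5=f, b+6=h, l+7=s, e+8=m.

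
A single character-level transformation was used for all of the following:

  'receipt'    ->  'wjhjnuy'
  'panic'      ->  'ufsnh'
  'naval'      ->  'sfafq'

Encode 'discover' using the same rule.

Compare letters: r→w is +5, e→j is +5, c→h is +5 — a constant shift. Each letter is shifted forward by 5 in the alphabet (a Caesar shift of +5).
Applying it to discover: d+5=i, i+5=n, s+5=x, c+5=h, o+5=t, v+5=a, e+5=j, r+5=w.

inxhtajw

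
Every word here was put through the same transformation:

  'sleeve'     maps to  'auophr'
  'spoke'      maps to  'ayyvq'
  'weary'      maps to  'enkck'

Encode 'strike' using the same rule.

In sleeve: s→a is +8, l→u is +9, e→o is +10, e→p is +11 — the shift increases by 1 each position. Each letter shifts forward by (position + 8), i.e. 8, 9, 10, … — the shift grows by one for each successive letter.
For strike: s+8=a, t+9=c, r+10=b, i+11=t, k+12=w, e+13=r.

acbtwr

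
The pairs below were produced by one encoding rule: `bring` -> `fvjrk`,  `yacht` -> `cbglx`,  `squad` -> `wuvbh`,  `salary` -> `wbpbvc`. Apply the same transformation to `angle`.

Two shifts are in play — +1 for a/e/i/o/u, +4 for every other letter.
Applying it to angle: a(vowel)+1=b, n(cons)+4=r, g(cons)+4=k, l(cons)+4=p, e(vowel)+1=f.

brkpf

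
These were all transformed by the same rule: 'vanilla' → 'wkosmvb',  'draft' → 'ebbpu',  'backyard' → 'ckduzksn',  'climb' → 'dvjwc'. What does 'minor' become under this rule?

nsoys

Shifts by position in vanilla: pos 0: v→w (+1), pos 1: a→k (+10), pos 2: n→o (+1), pos 3: i→s (+10) — repeating every 2. It's a Vigenère-style cipher with numeric key [1,10]: position i shifts by key[i mod 2].
Applying it to minor: m+1=n, i+10=s, n+1=o, o+10=y, r+1=s.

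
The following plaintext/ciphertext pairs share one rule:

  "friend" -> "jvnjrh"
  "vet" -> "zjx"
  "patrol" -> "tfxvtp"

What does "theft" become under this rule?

The shift depends on letter class: consonant f→j is +4, but vowel i→n is +5. Two shifts are in play — +5 for a/e/i/o/u, +4 for every other letter.
On theft: t(cons)+4=x, h(cons)+4=l, e(vowel)+5=j, f(cons)+4=j, t(cons)+4=x.

xljjx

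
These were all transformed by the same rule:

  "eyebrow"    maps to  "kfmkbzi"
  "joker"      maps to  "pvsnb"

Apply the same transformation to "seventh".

yldnxet

Each letter shifts forward by (position + 6), i.e. 6, 7, 8, … — the shift grows by one for each successive letter.
For seventh: s+6=y, e+7=l, v+8=d, e+9=n, n+10=x, t+11=e, h+12=t.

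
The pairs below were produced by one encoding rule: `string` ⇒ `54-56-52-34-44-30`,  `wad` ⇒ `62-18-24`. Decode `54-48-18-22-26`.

The formula is n = 2×(alphabet index, a=1) + 16.
Decoding 54-48-18-22-26: 54→(54−16)÷2=19=s, 48→(48−16)÷2=16=p, 18→(18−16)÷2=1=a, 22→(22−16)÷2=3=c, 26→(26−16)÷2=5=e.

space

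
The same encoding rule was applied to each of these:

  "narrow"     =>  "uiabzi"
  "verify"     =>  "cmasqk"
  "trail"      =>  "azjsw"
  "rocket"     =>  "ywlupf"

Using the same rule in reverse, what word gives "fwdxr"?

In narrow: n→u is +7, a→i is +8, r→a is +9, r→b is +10 — the shift increases by 1 each position. The shift increases by 1 at each position, starting from +7: 7, 8, 9, ….
Undoing it on fwdxr: f−7=y, w−8=o, d−9=u, x−10=n, r−11=g.

young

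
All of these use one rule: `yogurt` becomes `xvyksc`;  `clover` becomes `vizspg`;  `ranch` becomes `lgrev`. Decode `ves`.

oar

The output letters match the input read backwards, each shifted +4: yogurt reversed is trugoy. The word is reversed, then every letter is shifted forward by 4.
Undoing it on ves: shift back: v−4=r, e−4=a, s−4=o → rao; then reverse → oar.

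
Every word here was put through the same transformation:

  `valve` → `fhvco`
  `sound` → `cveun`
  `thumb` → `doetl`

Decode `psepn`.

Shifts by position in valve: pos 0: v→f (+10), pos 1: a→h (+7), pos 2: l→v (+10), pos 3: v→c (+7) — repeating every 2. The shifts repeat in a cycle of length 2: positions 0,1,… shift by +10, +7, then the pattern repeats.
Reversing it on psepn: p−10=f, s−7=l, e−10=u, p−7=i, n−10=d.

fluid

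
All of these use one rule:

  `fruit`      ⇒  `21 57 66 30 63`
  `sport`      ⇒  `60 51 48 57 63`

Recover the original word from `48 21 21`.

off

f(#6)→21 and r(#18)→57: differences scale by 3, so n = 3·pos + 3. With a=1..z=26, the number is 3·pos + 3.
Decoding 48 21 21: 48→(48−3)÷3=15=o, 21→(21−3)÷3=6=f, 21→(21−3)÷3=6=f.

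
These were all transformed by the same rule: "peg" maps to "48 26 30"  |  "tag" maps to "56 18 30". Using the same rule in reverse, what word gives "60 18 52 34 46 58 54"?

various

Each letter becomes 2×(its alphabet position, a=1..z=26) + 16.
Decoding 60 18 52 34 46 58 54: 60→(60−16)÷2=22=v, 18→(18−16)÷2=1=a, 52→(52−16)÷2=18=r, 34→(34−16)÷2=9=i, 46→(46−16)÷2=15=o, 58→(58−16)÷2=21=u, 54→(54−16)÷2=19=s.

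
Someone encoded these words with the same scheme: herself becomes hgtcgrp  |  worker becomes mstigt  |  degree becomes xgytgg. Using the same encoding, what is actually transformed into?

woluwrre

h(7)→h(7) and e(4)→g(6) fit y≡9x+22 (mod 26); the inverse of 9 mod 26 is 3. Treating letters as 0–25, the rule is x ↦ 9x + 22 (mod 26).
Applying it to actually: a(0)→9·0+22≡22=w; c(2)→9·2+22≡14=o; t(19)→9·19+22≡11=l; u(20)→9·20+22≡20=u; a(0)→9·0+22≡22=w; l(11)→9·11+22≡17=r; l(11)→9·11+22≡17=r; y(24)→9·24+22≡4=e (all mod 26).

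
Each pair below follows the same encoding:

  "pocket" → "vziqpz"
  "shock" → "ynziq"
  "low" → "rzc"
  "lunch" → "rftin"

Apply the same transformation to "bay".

Two shifts are in play — +11 for a/e/i/o/u, +6 for every other letter.
On bay: b(cons)+6=h, a(vowel)+11=l, y(cons)+6=e.

hle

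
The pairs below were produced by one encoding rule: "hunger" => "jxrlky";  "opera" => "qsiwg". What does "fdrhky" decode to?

Each letter shifts forward by (position + 2), i.e. 2, 3, 4, … — the shift grows by one for each successive letter.
Decoding fdrhky: f−2=d, d−3=a, r−4=n, h−5=c, k−6=e, y−7=r.

dancer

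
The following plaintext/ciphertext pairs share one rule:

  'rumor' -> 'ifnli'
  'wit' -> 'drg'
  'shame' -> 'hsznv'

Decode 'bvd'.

Each pair mirrors across the alphabet (r↔i, u↔f, m↔n): positions sum to 25. Each letter is replaced by its mirror in the alphabet: a↔z, b↔y, c↔x, and so on (the Atbash cipher).
Decoding bvd: b↔y, v↔e, d↔w.

yew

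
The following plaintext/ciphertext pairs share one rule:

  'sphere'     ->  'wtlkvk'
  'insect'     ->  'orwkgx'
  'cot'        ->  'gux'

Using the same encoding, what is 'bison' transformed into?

The shift depends on letter class: consonant s→w is +4, but vowel e→k is +6. Vowels shift forward by 6 and consonants shift forward by 4.
On bison: b(cons)+4=f, i(vowel)+6=o, s(cons)+4=w, o(vowel)+6=u, n(cons)+4=r.

fowur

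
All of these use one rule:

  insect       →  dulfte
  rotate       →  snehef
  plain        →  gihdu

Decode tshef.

i(8)→d(3) and n(13)→u(20) fit y≡19x+7 (mod 26); the inverse of 19 mod 26 is 11. Treating letters as 0–25, the rule is x ↦ 19x + 7 (mod 26).
Reversing it on tshef: t(19)→11·(19−7)≡2=c; s(18)→11·(18−7)≡17=r; h(7)→11·(7−7)≡0=a; e(4)→11·(4−7)≡19=t; f(5)→11·(5−7)≡4=e (all mod 26).

crate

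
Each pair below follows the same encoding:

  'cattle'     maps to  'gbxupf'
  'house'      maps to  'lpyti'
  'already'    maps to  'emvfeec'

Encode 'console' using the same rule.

gprtsmi

Shifts by position in cattle: pos 0: c→g (+4), pos 1: a→b (+1), pos 2: t→x (+4), pos 3: t→u (+1) — repeating every 2. It's a Vigenère-style cipher with numeric key [4,1]: position i shifts by key[i mod 2].
On console: c+4=g, o+1=p, n+4=r, s+1=t, o+4=s, l+1=m, e+4=i.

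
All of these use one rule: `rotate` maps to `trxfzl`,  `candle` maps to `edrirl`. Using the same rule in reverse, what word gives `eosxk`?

close

Letter i (0-indexed) is shifted by i+2, so successive shifts are 2, 3, 4, ….
Decoding eosxk: e−2=c, o−3=l, s−4=o, x−5=s, k−6=e.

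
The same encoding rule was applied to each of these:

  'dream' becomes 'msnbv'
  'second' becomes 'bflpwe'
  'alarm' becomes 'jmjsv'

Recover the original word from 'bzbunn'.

Shifts by position in dream: pos 0: d→m (+9), pos 1: r→s (+1), pos 2: e→n (+9), pos 3: a→b (+1) — repeating every 2. The shifts repeat in a cycle of length 2: positions 0,1,… shift by +9, +1, then the pattern repeats.
Decoding bzbunn: b−9=s, z−1=y, b−9=s, u−1=t, n−9=e, n−1=m.

system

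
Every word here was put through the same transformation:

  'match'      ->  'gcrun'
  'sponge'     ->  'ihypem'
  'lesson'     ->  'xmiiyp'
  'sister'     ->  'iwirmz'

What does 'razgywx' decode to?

m(12)→g(6) and a(0)→c(2) fit y≡9x+2 (mod 26); the inverse of 9 mod 26 is 3. Each letter's alphabet position (a=0..z=25) is mapped through 9·x+2 mod 26 — an affine cipher.
Reversing it on razgywx: r(17)→3·(17−2)≡19=t; a(0)→3·(0−2)≡20=u; z(25)→3·(25−2)≡17=r; g(6)→3·(6−2)≡12=m; y(24)→3·(24−2)≡14=o; w(22)→3·(22−2)≡8=i; x(23)→3·(23−2)≡11=l (all mod 26).

turmoil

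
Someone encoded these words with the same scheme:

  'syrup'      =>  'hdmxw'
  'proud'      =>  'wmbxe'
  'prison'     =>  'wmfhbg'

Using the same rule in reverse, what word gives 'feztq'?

ideal

s(18)→h(7) and y(24)→d(3) fit y≡21x+19 (mod 26); the inverse of 21 mod 26 is 5. Treating letters as 0–25, the rule is x ↦ 21x + 19 (mod 26).
Undoing it on feztq: f(5)→5·(5−19)≡8=i; e(4)→5·(4−19)≡3=d; z(25)→5·(25−19)≡4=e; t(19)→5·(19−19)≡0=a; q(16)→5·(16−19)≡11=l (all mod 26).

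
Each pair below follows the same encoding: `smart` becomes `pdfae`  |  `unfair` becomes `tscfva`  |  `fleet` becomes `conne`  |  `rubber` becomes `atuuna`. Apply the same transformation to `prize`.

s(18)→p(15) and m(12)→d(3) fit y≡15x+5 (mod 26); the inverse of 15 mod 26 is 7. This is an affine cipher: with a=0,…,z=25, each position x becomes (15x+5) mod 26.
On prize: p(15)→15·15+5≡22=w; r(17)→15·17+5≡0=a; i(8)→15·8+5≡21=v; z(25)→15·25+5≡16=q; e(4)→15·4+5≡13=n (all mod 26).

wavqn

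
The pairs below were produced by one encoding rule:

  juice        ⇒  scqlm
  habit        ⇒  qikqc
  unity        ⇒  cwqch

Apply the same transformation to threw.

cqamf

The rule splits by letter class: vowels +8, consonants +9.
Applying it to threw: t(cons)+9=c, h(cons)+9=q, r(cons)+9=a, e(vowel)+8=m, w(cons)+9=f.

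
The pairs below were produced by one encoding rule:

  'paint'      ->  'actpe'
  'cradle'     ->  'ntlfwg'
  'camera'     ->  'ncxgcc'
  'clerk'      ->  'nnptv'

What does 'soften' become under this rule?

Shifts by position in paint: pos 0: p→a (+11), pos 1: a→c (+2), pos 2: i→t (+11), pos 3: n→p (+2) — repeating every 2. A repeating key of period 2 is used — shifts +11, +2 over and over.
For soften: s+11=d, o+2=q, f+11=q, t+2=v, e+11=p, n+2=p.

dqqvpp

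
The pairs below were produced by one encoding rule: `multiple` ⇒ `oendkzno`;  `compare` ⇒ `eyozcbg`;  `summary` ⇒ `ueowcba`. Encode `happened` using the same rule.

Shifts by position in multiple: pos 0: m→o (+2), pos 1: u→e (+10), pos 2: l→n (+2), pos 3: t→d (+10) — repeating every 2. It's a Vigenère-style cipher with numeric key [2,10]: position i shifts by key[i mod 2].
For happened: h+2=j, a+10=k, p+2=r, p+10=z, e+2=g, n+10=x, e+2=g, d+10=n.

jkrzgxgn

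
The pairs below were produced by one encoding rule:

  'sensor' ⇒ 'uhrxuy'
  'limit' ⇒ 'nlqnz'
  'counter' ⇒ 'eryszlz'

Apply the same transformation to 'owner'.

qzrjx

In sensor: s→u is +2, e→h is +3, n→r is +4, s→x is +5 — the shift increases by 1 each position. Each letter shifts forward by (position + 2), i.e. 2, 3, 4, … — the shift grows by one for each successive letter.
Applying it to owner: o+2=q, w+3=z, n+4=r, e+5=j, r+6=x.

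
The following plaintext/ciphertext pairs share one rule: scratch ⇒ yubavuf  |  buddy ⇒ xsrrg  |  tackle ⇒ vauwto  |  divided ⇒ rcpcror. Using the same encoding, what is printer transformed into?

hbcnvob

This is an affine cipher: with a=0,…,z=25, each position x becomes (23x+0) mod 26.
For printer: p(15)→23·15+0≡7=h; r(17)→23·17+0≡1=b; i(8)→23·8+0≡2=c; n(13)→23·13+0≡13=n; t(19)→23·19+0≡21=v; e(4)→23·4+0≡14=o; r(17)→23·17+0≡1=b (all mod 26).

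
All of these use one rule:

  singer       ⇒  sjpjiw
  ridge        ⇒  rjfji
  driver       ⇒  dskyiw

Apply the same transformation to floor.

fmqrv

Letter i (0-indexed) is shifted by i+0, so successive shifts are 0, 1, 2, ….
For floor: f+0=f, l+1=m, o+2=q, o+3=r, r+4=v.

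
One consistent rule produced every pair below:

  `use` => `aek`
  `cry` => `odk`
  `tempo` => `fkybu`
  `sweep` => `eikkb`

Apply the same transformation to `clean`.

The shift depends on letter class: consonant s→e is +12, but vowel u→a is +6. Two shifts are in play — +6 for a/e/i/o/u, +12 for every other letter.
Applying it to clean: c(cons)+12=o, l(cons)+12=x, e(vowel)+6=k, a(vowel)+6=g, n(cons)+12=z.

oxkgz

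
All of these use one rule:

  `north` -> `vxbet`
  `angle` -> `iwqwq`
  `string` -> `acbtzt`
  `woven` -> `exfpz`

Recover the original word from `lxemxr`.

double

In north: n→v is +8, o→x is +9, r→b is +10, t→e is +11 — the shift increases by 1 each position. Letter i (0-indexed) is shifted by i+8, so successive shifts are 8, 9, 10, ….
Decoding lxemxr: l−8=d, x−9=o, e−10=u, m−11=b, x−12=l, r−13=e.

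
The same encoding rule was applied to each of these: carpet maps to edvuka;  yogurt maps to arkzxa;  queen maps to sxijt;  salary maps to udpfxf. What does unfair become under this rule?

wqjfoy

In carpet: c→e is +2, a→d is +3, r→v is +4, p→u is +5 — the shift increases by 1 each position. Letter i (0-indexed) is shifted by i+2, so successive shifts are 2, 3, 4, ….
On unfair: u+2=w, n+3=q, f+4=j, a+5=f, i+6=o, r+7=y.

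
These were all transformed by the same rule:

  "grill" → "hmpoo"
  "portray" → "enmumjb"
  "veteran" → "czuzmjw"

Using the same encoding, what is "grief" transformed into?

hmpzq

g(6)→h(7) and r(17)→m(12) fit y≡17x+9 (mod 26); the inverse of 17 mod 26 is 23. Treating letters as 0–25, the rule is x ↦ 17x + 9 (mod 26).
Applying it to grief: g(6)→17·6+9≡7=h; r(17)→17·17+9≡12=m; i(8)→17·8+9≡15=p; e(4)→17·4+9≡25=z; f(5)→17·5+9≡16=q (all mod 26).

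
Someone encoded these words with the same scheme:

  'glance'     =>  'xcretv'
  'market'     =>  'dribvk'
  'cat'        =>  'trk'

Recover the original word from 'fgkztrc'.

Compare letters: g→x is +17, l→c is +17, a→r is +17 — a constant shift. Each letter is shifted forward by 17 in the alphabet (a Caesar shift of +17).
Reversing it on fgkztrc: f−17=o, g−17=p, k−17=t, z−17=i, t−17=c, r−17=a, c−17=l.

optical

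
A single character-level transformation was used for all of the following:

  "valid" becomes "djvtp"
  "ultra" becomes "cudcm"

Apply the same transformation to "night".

vrqsf

In valid: v→d is +8, a→j is +9, l→v is +10, i→t is +11 — the shift increases by 1 each position. The shift increases by 1 at each position, starting from +8: 8, 9, 10, ….
For night: n+8=v, i+9=r, g+10=q, h+11=s, t+12=f.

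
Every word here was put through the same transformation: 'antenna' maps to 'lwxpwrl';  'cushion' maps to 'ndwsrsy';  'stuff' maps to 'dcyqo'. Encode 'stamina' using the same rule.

dcexrrl

The shifts repeat in a cycle of length 3: positions 0,1,… shift by +11, +9, +4, then the pattern repeats.
On stamina: s+11=d, t+9=c, a+4=e, m+11=x, i+9=r, n+4=r, a+11=l.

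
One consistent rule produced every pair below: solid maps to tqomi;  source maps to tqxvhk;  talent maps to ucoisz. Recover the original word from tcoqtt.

In solid: s→t is +1, o→q is +2, l→o is +3, i→m is +4 — the shift increases by 1 each position. Letter i (0-indexed) is shifted by i+1, so successive shifts are 1, 2, 3, ….
Undoing it on tcoqtt: t−1=s, c−2=a, o−3=l, q−4=m, t−5=o, t−6=n.

salmon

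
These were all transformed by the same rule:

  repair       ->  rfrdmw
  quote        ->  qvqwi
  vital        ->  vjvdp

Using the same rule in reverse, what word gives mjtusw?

mirror

In repair: r→r is +0, e→f is +1, p→r is +2, a→d is +3 — the shift increases by 1 each position. The shift increases by 1 at each position, starting from +0: 0, 1, 2, ….
Decoding mjtusw: m−0=m, j−1=i, t−2=r, u−3=r, s−4=o, w−5=r.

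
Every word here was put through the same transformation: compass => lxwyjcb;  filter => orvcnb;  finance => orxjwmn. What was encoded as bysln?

spice

Shifts by position in compass: pos 0: c→l (+9), pos 1: o→x (+9), pos 2: m→w (+10), pos 3: p→y (+9), pos 4: a→j (+9), pos 5: s→c (+10) — repeating every 3. A repeating key of period 3 is used — shifts +9, +9, +10 over and over.
Undoing it on bysln: b−9=s, y−9=p, s−10=i, l−9=c, n−9=e.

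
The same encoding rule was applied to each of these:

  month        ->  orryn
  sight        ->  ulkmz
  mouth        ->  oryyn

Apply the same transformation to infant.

kqjfta

In month: m→o is +2, o→r is +3, n→r is +4, t→y is +5 — the shift increases by 1 each position. Letter i (0-indexed) is shifted by i+2, so successive shifts are 2, 3, 4, ….
On infant: i+2=k, n+3=q, f+4=j, a+5=f, n+6=t, t+7=a.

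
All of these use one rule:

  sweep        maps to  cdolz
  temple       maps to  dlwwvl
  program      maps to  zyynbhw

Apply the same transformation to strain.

cabhsu

Shifts by position in sweep: pos 0: s→c (+10), pos 1: w→d (+7), pos 2: e→o (+10), pos 3: e→l (+7) — repeating every 2. It's a Vigenère-style cipher with numeric key [10,7]: position i shifts by key[i mod 2].
Applying it to strain: s+10=c, t+7=a, r+10=b, a+7=h, i+10=s, n+7=u.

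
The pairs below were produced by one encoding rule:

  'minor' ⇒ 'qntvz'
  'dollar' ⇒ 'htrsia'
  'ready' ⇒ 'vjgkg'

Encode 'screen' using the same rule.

whxlmw

Letter i (0-indexed) is shifted by i+4, so successive shifts are 4, 5, 6, ….
Applying it to screen: s+4=w, c+5=h, r+6=x, e+7=l, e+8=m, n+9=w.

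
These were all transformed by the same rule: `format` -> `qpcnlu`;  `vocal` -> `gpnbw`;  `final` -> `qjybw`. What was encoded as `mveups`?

Shifts by position in format: pos 0: f→q (+11), pos 1: o→p (+1), pos 2: r→c (+11), pos 3: m→n (+1) — repeating every 2. It's a Vigenère-style cipher with numeric key [11,1]: position i shifts by key[i mod 2].
Decoding mveups: m−11=b, v−1=u, e−11=t, u−1=t, p−11=e, s−1=r.

butter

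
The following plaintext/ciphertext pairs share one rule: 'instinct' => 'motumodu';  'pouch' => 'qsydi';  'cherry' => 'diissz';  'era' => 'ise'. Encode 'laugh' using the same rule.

The shift depends on letter class: consonant n→o is +1, but vowel i→m is +4. Vowels shift forward by 4 and consonants shift forward by 1.
On laugh: l(cons)+1=m, a(vowel)+4=e, u(vowel)+4=y, g(cons)+1=h, h(cons)+1=i.

meyhi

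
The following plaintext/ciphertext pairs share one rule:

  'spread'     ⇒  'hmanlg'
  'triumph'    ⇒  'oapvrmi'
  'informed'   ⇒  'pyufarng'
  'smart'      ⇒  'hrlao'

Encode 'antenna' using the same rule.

Each letter's alphabet position (a=0..z=25) is mapped through 7·x+11 mod 26 — an affine cipher.
For antenna: a(0)→7·0+11≡11=l; n(13)→7·13+11≡24=y; t(19)→7·19+11≡14=o; e(4)→7·4+11≡13=n; n(13)→7·13+11≡24=y; n(13)→7·13+11≡24=y; a(0)→7·0+11≡11=l (all mod 26).

lyonyyl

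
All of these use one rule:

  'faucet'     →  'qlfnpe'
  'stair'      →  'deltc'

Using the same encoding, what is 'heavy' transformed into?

splgj

Every letter moves 11 places later in the alphabet, wrapping around z→a.
For heavy: h+11=s, e+11=p, a+11=l, v+11=g, y+11=j.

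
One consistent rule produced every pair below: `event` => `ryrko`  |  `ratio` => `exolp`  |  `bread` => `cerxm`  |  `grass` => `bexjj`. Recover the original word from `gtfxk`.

human

e(4)→r(17) and v(21)→y(24) fit y≡5x+23 (mod 26); the inverse of 5 mod 26 is 21. Each letter's alphabet position (a=0..z=25) is mapped through 5·x+23 mod 26 — an affine cipher.
Reversing it on gtfxk: g(6)→21·(6−23)≡7=h; t(19)→21·(19−23)≡20=u; f(5)→21·(5−23)≡12=m; x(23)→21·(23−23)≡0=a; k(10)→21·(10−23)≡13=n (all mod 26).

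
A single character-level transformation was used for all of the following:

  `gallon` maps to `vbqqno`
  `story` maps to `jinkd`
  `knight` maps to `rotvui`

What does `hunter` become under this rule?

g(6)→v(21) and a(0)→b(1) fit y≡25x+1 (mod 26); the inverse of 25 mod 26 is 25. Treating letters as 0–25, the rule is x ↦ 25x + 1 (mod 26).
Applying it to hunter: h(7)→25·7+1≡20=u; u(20)→25·20+1≡7=h; n(13)→25·13+1≡14=o; t(19)→25·19+1≡8=i; e(4)→25·4+1≡23=x; r(17)→25·17+1≡10=k (all mod 26).

uhoixk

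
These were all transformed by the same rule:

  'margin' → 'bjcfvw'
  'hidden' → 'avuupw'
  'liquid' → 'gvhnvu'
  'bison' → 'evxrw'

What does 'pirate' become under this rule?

m(12)→b(1) and a(0)→j(9) fit y≡21x+9 (mod 26); the inverse of 21 mod 26 is 5. This is an affine cipher: with a=0,…,z=25, each position x becomes (21x+9) mod 26.
On pirate: p(15)→21·15+9≡12=m; i(8)→21·8+9≡21=v; r(17)→21·17+9≡2=c; a(0)→21·0+9≡9=j; t(19)→21·19+9≡18=s; e(4)→21·4+9≡15=p (all mod 26).

mvcjsp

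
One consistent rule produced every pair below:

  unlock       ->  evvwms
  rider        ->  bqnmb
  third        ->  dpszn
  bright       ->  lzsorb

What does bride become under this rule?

Shifts by position in unlock: pos 0: u→e (+10), pos 1: n→v (+8), pos 2: l→v (+10), pos 3: o→w (+8) — repeating every 2. It's a Vigenère-style cipher with numeric key [10,8]: position i shifts by key[i mod 2].
On bride: b+10=l, r+8=z, i+10=s, d+8=l, e+10=o.

lzslo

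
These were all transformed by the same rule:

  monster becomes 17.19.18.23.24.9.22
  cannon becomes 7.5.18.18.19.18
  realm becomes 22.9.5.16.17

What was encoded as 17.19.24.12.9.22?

mother

m is letter #13 and maps to 17: an offset of 4. Each letter is replaced by its alphabet position (a=1..z=26) + 4.
Decoding 17.19.24.12.9.22: 17→(17−4)÷1=13=m, 19→(19−4)÷1=15=o, 24→(24−4)÷1=20=t, 12→(12−4)÷1=8=h, 9→(9−4)÷1=5=e, 22→(22−4)÷1=18=r.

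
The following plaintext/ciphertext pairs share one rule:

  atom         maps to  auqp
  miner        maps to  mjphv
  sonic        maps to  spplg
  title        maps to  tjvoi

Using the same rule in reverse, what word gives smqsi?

slope

Letter i (0-indexed) is shifted by i+0, so successive shifts are 0, 1, 2, ….
Decoding smqsi: s−0=s, m−1=l, q−2=o, s−3=p, i−4=e.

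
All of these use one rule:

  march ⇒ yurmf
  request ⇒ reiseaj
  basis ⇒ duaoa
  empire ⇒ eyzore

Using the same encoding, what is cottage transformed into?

mqjjuwe

Treating letters as 0–25, the rule is x ↦ 9x + 20 (mod 26).
For cottage: c(2)→9·2+20≡12=m; o(14)→9·14+20≡16=q; t(19)→9·19+20≡9=j; t(19)→9·19+20≡9=j; a(0)→9·0+20≡20=u; g(6)→9·6+20≡22=w; e(4)→9·4+20≡4=e (all mod 26).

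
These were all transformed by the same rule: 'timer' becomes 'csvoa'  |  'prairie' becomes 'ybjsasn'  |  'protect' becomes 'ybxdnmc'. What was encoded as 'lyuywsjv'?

Shifts by position in timer: pos 0: t→c (+9), pos 1: i→s (+10), pos 2: m→v (+9), pos 3: e→o (+10) — repeating every 2. The shifts repeat in a cycle of length 2: positions 0,1,… shift by +9, +10, then the pattern repeats.
Reversing it on lyuywsjv: l−9=c, y−10=o, u−9=l, y−10=o, w−9=n, s−10=i, j−9=a, v−10=l.

colonial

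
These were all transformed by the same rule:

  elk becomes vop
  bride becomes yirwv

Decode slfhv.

Each pair mirrors across the alphabet (e↔v, l↔o, k↔p): positions sum to 25. This is the alphabet-reversal cipher (Atbash): a becomes z, b becomes y, etc.
Decoding slfhv: s↔h, l↔o, f↔u, h↔s, v↔e.

house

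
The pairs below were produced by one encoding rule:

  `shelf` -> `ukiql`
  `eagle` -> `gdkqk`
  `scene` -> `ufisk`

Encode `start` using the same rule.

In shelf: s→u is +2, h→k is +3, e→i is +4, l→q is +5 — the shift increases by 1 each position. Each letter shifts forward by (position + 2), i.e. 2, 3, 4, … — the shift grows by one for each successive letter.
Applying it to start: s+2=u, t+3=w, a+4=e, r+5=w, t+6=z.

uwewz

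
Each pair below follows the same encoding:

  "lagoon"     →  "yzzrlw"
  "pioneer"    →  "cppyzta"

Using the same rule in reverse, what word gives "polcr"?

The output letters match the input read backwards, each shifted +11: lagoon reversed is noogal. Read the word backwards and shift each letter +11.
Undoing it on polcr: shift back: p−11=e, o−11=d, l−11=a, c−11=r, r−11=g → edarg; then reverse → grade.

grade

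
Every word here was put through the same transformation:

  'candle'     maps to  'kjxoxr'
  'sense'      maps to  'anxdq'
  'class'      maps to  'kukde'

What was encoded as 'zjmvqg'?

In candle: c→k is +8, a→j is +9, n→x is +10, d→o is +11 — the shift increases by 1 each position. The shift increases by 1 at each position, starting from +8: 8, 9, 10, ….
Undoing it on zjmvqg: z−8=r, j−9=a, m−10=c, v−11=k, q−12=e, g−13=t.

racket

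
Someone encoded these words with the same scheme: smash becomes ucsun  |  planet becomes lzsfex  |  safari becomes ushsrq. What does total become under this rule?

xixsz

s(18)→u(20) and m(12)→c(2) fit y≡3x+18 (mod 26); the inverse of 3 mod 26 is 9. This is an affine cipher: with a=0,…,z=25, each position x becomes (3x+18) mod 26.
Applying it to total: t(19)→3·19+18≡23=x; o(14)→3·14+18≡8=i; t(19)→3·19+18≡23=x; a(0)→3·0+18≡18=s; l(11)→3·11+18≡25=z (all mod 26).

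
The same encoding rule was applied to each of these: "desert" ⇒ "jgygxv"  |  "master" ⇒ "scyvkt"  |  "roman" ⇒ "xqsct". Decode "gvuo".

The shifts repeat in a cycle of length 2: positions 0,1,… shift by +6, +2, then the pattern repeats.
Reversing it on gvuo: g−6=a, v−2=t, u−6=o, o−2=m.

atom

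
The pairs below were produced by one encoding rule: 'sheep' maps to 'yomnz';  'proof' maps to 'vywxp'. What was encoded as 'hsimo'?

blade

In sheep: s→y is +6, h→o is +7, e→m is +8, e→n is +9 — the shift increases by 1 each position. The shift increases by 1 at each position, starting from +6: 6, 7, 8, ….
Undoing it on hsimo: h−6=b, s−7=l, i−8=a, m−9=d, o−10=e.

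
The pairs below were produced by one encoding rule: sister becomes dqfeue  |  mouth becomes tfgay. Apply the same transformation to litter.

The output letters match the input read backwards, each shifted +12: sister reversed is retsis. The word is reversed, then every letter is shifted forward by 12.
On litter: reverse → rettil; then shift: r+12=d, e+12=q, t+12=f, t+12=f, i+12=u, l+12=x.

dqffux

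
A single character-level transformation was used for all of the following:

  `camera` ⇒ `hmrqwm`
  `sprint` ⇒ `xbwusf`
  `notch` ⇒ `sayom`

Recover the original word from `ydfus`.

It's a Vigenère-style cipher with numeric key [5,12]: position i shifts by key[i mod 2].
Decoding ydfus: y−5=t, d−12=r, f−5=a, u−12=i, s−5=n.

train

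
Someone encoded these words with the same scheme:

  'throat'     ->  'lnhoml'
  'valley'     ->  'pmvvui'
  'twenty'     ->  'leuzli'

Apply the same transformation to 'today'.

lofmi

t(19)→l(11) and h(7)→n(13) fit y≡15x+12 (mod 26); the inverse of 15 mod 26 is 7. Treating letters as 0–25, the rule is x ↦ 15x + 12 (mod 26).
For today: t(19)→15·19+12≡11=l; o(14)→15·14+12≡14=o; d(3)→15·3+12≡5=f; a(0)→15·0+12≡12=m; y(24)→15·24+12≡8=i (all mod 26).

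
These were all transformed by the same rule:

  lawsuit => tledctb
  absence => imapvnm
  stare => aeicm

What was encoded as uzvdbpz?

Shifts by position in lawsuit: pos 0: l→t (+8), pos 1: a→l (+11), pos 2: w→e (+8), pos 3: s→d (+11) — repeating every 2. It's a Vigenère-style cipher with numeric key [8,11]: position i shifts by key[i mod 2].
Reversing it on uzvdbpz: u−8=m, z−11=o, v−8=n, d−11=s, b−8=t, p−11=e, z−8=r.

monster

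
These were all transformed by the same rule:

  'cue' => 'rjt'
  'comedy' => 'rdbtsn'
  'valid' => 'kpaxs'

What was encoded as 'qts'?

Compare letters: c→r is +15, u→j is +15, e→t is +15 — a constant shift. Each letter is shifted forward by 15 in the alphabet (a Caesar shift of +15).
Undoing it on qts: q−15=b, t−15=e, s−15=d.

bed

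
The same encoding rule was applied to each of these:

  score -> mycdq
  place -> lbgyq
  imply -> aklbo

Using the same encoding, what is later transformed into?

bgvqd

s(18)→m(12) and c(2)→y(24) fit y≡9x+6 (mod 26); the inverse of 9 mod 26 is 3. Treating letters as 0–25, the rule is x ↦ 9x + 6 (mod 26).
Applying it to later: l(11)→9·11+6≡1=b; a(0)→9·0+6≡6=g; t(19)→9·19+6≡21=v; e(4)→9·4+6≡16=q; r(17)→9·17+6≡3=d (all mod 26).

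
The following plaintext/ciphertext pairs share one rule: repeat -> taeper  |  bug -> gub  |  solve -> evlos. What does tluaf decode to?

The output letters match the input read backwards: repeat reversed is taeper. It's just the letters in reverse order.
Decoding tluaf: then reverse → fault.

fault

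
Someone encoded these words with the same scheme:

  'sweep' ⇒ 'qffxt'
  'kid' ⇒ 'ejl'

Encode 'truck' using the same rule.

ldvsu

The word is reversed, then every letter is shifted forward by 1.
Applying it to truck: reverse → kcurt; then shift: k+1=l, c+1=d, u+1=v, r+1=s, t+1=u.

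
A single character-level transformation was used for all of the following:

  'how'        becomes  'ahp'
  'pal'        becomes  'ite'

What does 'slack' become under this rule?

Each letter is shifted forward by 19 in the alphabet (a Caesar shift of +19).
On slack: s+19=l, l+19=e, a+19=t, c+19=v, k+19=d.

letvd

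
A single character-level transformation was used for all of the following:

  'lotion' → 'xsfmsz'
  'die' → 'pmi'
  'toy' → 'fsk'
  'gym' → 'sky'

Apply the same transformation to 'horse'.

Two shifts are in play — +4 for a/e/i/o/u, +12 for every other letter.
On horse: h(cons)+12=t, o(vowel)+4=s, r(cons)+12=d, s(cons)+12=e, e(vowel)+4=i.

tsdei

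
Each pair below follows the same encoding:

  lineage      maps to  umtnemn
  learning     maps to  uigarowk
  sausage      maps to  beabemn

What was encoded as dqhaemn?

A repeating key of period 3 is used — shifts +9, +4, +6 over and over.
Reversing it on dqhaemn: d−9=u, q−4=m, h−6=b, a−9=r, e−4=a, m−6=g, n−9=e.

umbrage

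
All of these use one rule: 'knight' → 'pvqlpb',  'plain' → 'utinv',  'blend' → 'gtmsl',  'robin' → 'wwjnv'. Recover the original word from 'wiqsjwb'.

A repeating key of period 3 is used — shifts +5, +8, +8 over and over.
Undoing it on wiqsjwb: w−5=r, i−8=a, q−8=i, s−5=n, j−8=b, w−8=o, b−5=w.

rainbow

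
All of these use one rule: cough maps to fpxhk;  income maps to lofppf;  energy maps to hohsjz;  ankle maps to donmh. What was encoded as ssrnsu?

prompt

Shifts by position in cough: pos 0: c→f (+3), pos 1: o→p (+1), pos 2: u→x (+3), pos 3: g→h (+1) — repeating every 2. The shifts repeat in a cycle of length 2: positions 0,1,… shift by +3, +1, then the pattern repeats.
Decoding ssrnsu: s−3=p, s−1=r, r−3=o, n−1=m, s−3=p, u−1=t.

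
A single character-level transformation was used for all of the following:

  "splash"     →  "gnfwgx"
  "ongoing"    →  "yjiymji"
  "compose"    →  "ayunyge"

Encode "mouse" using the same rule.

Each letter's alphabet position (a=0..z=25) is mapped through 15·x+22 mod 26 — an affine cipher.
On mouse: m(12)→15·12+22≡20=u; o(14)→15·14+22≡24=y; u(20)→15·20+22≡10=k; s(18)→15·18+22≡6=g; e(4)→15·4+22≡4=e (all mod 26).

uykge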